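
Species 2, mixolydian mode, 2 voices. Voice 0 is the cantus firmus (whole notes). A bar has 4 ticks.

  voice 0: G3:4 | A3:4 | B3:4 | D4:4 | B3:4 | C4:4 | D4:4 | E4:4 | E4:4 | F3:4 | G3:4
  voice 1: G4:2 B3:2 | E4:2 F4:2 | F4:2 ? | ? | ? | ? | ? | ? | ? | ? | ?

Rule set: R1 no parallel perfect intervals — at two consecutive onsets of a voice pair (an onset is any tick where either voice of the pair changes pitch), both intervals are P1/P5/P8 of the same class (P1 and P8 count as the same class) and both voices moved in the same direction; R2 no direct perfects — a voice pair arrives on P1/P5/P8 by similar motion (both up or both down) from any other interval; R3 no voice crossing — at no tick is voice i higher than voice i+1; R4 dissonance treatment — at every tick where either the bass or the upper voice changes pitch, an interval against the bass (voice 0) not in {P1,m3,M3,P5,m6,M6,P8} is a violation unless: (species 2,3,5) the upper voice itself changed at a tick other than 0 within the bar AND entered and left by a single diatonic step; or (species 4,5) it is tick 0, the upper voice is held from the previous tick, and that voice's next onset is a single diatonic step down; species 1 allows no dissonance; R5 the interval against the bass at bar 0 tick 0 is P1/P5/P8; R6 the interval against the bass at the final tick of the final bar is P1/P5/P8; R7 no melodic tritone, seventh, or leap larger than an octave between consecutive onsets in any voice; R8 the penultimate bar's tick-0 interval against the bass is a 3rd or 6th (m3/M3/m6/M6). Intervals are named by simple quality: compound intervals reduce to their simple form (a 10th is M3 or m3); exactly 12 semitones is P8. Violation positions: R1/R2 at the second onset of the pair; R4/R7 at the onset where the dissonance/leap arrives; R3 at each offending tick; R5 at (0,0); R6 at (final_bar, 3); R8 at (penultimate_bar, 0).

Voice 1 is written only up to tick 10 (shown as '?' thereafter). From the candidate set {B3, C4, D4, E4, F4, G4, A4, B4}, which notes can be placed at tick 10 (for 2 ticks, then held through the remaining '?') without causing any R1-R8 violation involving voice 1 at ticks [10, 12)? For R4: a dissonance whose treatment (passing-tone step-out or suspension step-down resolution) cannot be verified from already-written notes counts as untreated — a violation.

{D4, F4, G4}

B3: violates R7
C4: violates R4
D4: legal
E4: violates R4
F4: legal
G4: legal
A4: violates R4
B4: violates R7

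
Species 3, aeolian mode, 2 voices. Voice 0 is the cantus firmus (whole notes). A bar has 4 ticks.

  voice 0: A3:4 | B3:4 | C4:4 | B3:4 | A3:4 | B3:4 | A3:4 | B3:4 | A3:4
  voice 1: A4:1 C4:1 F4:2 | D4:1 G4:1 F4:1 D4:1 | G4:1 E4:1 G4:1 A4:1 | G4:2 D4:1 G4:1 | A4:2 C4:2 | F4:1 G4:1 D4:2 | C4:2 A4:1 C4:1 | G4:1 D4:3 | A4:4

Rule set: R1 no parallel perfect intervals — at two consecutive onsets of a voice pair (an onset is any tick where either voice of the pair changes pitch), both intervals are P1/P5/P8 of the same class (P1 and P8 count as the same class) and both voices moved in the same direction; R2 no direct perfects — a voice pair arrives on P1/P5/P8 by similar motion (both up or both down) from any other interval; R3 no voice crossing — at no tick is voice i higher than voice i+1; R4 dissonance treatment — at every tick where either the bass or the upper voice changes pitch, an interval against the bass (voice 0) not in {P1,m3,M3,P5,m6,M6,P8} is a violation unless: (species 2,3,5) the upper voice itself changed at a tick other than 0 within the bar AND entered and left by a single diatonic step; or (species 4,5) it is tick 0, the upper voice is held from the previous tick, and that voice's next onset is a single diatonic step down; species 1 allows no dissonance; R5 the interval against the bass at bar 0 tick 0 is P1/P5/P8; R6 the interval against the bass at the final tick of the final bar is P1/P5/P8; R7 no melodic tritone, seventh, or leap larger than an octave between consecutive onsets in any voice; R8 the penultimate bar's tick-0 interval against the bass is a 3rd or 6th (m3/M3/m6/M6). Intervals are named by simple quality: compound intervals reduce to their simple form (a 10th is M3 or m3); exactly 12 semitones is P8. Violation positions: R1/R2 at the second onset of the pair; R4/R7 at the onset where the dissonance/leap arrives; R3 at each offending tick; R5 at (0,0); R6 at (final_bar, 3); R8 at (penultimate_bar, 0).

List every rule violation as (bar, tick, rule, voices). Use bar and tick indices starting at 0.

bar 0: v0=A3 v1=A4 downbeat P8
bar 1: v0=B3 v1=D4 downbeat m3
bar 2: v0=C4 v1=G4 downbeat P5
bar 3: v0=B3 v1=G4 downbeat m6
bar 4: v0=A3 v1=A4 downbeat P8
bar 5: v0=B3 v1=F4 downbeat TT
bar 6: v0=A3 v1=C4 downbeat m3
bar 7: v0=B3 v1=G4 downbeat m6
bar 8: v0=A3 v1=A4 downbeat P8
  -> R4 @ bar 1 tick 2 v(0, 1): B3/F4 TT untreated
  -> R2 @ bar 2 tick 0 v(0, 1): B3/D4 m3 -> C4/G4 P5 similar
  -> R4 @ bar 5 tick 0 v(0, 1): B3/F4 TT untreated

(1, 2, R4, (0, 1))
(2, 0, R2, (0, 1))
(5, 0, R4, (0, 1))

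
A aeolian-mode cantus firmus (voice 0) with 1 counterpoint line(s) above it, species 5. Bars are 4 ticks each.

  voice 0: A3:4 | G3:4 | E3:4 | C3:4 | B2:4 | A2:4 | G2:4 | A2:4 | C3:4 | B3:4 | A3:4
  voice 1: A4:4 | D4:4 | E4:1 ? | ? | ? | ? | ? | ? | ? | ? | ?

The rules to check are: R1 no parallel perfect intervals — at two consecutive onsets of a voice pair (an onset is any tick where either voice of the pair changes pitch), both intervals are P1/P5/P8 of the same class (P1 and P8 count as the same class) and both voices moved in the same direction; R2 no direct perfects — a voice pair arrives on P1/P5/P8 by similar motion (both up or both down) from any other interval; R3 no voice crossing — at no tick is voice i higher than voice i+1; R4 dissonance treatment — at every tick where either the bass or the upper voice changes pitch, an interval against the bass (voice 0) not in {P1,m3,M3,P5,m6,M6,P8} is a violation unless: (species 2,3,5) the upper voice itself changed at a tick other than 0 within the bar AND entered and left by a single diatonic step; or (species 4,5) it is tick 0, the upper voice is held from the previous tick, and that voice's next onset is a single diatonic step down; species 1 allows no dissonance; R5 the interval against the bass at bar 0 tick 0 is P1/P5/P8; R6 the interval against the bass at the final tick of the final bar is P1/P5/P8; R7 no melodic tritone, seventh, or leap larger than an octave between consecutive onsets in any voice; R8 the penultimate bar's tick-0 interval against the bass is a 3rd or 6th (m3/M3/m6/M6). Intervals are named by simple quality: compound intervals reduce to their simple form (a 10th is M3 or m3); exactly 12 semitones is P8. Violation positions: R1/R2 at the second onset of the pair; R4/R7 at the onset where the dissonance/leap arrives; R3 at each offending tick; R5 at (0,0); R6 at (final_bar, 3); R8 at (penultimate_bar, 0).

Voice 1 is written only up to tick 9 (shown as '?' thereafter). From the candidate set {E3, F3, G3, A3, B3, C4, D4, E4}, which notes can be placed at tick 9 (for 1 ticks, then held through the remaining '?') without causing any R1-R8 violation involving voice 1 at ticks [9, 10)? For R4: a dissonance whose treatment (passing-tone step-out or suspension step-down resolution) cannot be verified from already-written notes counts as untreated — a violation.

{B3, C4, E3, E4, G3}

E3: legal
F3: violates R4,R7
G3: legal
A3: violates R4
B3: legal
C4: legal
D4: violates R4
E4: legal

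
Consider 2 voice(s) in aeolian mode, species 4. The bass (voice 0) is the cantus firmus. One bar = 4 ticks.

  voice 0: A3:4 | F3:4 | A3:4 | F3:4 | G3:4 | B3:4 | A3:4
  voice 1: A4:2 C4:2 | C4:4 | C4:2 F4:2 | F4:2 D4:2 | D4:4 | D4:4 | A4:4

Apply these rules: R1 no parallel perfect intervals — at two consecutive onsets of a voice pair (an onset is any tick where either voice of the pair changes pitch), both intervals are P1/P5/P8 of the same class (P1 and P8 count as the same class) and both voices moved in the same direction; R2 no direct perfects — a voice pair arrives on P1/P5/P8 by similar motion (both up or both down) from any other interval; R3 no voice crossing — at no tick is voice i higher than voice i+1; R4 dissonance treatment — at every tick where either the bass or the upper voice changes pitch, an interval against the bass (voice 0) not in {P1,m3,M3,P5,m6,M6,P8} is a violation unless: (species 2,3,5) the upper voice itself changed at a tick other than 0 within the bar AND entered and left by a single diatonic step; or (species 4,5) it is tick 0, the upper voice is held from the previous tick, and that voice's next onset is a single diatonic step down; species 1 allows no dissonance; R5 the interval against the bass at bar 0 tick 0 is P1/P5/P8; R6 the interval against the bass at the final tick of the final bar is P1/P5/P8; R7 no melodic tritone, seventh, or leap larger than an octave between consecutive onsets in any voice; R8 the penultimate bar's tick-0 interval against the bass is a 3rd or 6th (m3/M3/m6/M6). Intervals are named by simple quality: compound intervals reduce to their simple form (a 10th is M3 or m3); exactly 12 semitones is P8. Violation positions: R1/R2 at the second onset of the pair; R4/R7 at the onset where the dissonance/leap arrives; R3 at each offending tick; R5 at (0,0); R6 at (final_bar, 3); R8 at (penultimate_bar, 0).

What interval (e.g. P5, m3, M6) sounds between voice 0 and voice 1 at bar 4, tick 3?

P5

voice 0=G3 voice 1=D4 -> P5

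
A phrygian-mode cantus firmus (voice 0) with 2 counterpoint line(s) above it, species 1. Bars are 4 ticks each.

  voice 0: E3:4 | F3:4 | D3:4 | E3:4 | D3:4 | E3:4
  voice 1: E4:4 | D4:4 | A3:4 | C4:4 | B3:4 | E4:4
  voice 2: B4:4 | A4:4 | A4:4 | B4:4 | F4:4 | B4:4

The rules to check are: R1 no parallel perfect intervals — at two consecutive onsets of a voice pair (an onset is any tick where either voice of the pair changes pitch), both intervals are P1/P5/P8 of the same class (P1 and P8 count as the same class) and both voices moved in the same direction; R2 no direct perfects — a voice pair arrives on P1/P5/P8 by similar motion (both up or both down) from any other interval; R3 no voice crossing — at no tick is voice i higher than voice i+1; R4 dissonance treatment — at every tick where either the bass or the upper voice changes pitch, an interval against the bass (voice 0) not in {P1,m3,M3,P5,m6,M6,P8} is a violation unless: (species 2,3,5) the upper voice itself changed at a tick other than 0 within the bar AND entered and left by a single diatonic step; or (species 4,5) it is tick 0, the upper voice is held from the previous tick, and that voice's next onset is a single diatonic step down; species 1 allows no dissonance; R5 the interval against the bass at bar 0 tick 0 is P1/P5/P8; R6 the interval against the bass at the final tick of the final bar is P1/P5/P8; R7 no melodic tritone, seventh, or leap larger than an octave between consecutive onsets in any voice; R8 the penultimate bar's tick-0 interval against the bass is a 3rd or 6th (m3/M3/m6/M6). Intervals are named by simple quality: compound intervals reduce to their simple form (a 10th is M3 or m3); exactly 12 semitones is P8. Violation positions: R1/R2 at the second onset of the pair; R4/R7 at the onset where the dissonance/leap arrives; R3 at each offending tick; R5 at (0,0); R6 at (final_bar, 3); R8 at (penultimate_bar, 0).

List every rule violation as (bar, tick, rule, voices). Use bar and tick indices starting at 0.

(1, 0, R1, (1, 2))
(2, 0, R2, (0, 1))
(3, 0, R1, (0, 2))
(4, 0, R7, (2,))
(5, 0, R2, (0, 1))
(5, 0, R2, (0, 2))
(5, 0, R2, (1, 2))
(5, 0, R7, (2,))

bar 0: v0=E3 v1=E4 v2=B4 downbeat P5
bar 1: v0=F3 v1=D4 v2=A4 downbeat M3
bar 2: v0=D3 v1=A3 v2=A4 downbeat P5
bar 3: v0=E3 v1=C4 v2=B4 downbeat P5
bar 4: v0=D3 v1=B3 v2=F4 downbeat m3
bar 5: v0=E3 v1=E4 v2=B4 downbeat P5
  -> R1 @ bar 1 tick 0 v(1, 2): E4/B4 P5 -> D4/A4 P5 similar
  -> R2 @ bar 2 tick 0 v(0, 1): F3/D4 M6 -> D3/A3 P5 similar
  -> R1 @ bar 3 tick 0 v(0, 2): D3/A4 P5 -> E3/B4 P5 similar
  -> R7 @ bar 4 tick 0 v(2,): B4->F4 leap 6st
  -> R2 @ bar 5 tick 0 v(0, 1): D3/B3 M6 -> E3/E4 P8 similar
  -> R2 @ bar 5 tick 0 v(0, 2): D3/F4 m3 -> E3/B4 P5 similar
  -> R2 @ bar 5 tick 0 v(1, 2): B3/F4 TT -> E4/B4 P5 similar
  -> R7 @ bar 5 tick 0 v(2,): F4->B4 leap 6st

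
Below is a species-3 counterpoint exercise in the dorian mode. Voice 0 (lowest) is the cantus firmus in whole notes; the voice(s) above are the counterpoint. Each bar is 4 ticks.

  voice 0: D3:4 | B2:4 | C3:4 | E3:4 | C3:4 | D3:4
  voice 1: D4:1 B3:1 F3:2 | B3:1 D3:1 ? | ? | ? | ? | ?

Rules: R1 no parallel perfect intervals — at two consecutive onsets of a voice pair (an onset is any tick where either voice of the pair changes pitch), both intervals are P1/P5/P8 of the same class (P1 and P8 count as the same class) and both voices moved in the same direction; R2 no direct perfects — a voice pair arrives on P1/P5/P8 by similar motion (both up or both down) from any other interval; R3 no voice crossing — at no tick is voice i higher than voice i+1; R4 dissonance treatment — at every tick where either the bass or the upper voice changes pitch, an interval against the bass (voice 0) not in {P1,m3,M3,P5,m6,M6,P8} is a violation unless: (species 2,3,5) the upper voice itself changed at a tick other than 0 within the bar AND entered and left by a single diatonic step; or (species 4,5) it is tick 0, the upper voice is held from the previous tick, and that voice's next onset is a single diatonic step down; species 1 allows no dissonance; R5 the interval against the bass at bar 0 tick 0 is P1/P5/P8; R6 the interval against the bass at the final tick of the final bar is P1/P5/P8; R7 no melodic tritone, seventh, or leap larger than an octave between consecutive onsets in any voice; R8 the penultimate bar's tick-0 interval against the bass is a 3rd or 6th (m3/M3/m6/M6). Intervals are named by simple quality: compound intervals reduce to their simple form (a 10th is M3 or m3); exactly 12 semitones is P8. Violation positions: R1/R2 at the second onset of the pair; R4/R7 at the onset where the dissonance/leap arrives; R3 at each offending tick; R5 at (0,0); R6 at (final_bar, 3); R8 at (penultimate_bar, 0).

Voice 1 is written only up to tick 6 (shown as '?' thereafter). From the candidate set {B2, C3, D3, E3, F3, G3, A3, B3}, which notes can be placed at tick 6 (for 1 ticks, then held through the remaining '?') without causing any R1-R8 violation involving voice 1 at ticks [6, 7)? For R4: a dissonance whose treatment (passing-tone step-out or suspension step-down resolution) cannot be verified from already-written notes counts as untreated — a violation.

B2: legal
C3: violates R4
D3: legal
E3: violates R4
F3: violates R4
G3: legal
A3: violates R4
B3: legal

{B2, B3, D3, G3}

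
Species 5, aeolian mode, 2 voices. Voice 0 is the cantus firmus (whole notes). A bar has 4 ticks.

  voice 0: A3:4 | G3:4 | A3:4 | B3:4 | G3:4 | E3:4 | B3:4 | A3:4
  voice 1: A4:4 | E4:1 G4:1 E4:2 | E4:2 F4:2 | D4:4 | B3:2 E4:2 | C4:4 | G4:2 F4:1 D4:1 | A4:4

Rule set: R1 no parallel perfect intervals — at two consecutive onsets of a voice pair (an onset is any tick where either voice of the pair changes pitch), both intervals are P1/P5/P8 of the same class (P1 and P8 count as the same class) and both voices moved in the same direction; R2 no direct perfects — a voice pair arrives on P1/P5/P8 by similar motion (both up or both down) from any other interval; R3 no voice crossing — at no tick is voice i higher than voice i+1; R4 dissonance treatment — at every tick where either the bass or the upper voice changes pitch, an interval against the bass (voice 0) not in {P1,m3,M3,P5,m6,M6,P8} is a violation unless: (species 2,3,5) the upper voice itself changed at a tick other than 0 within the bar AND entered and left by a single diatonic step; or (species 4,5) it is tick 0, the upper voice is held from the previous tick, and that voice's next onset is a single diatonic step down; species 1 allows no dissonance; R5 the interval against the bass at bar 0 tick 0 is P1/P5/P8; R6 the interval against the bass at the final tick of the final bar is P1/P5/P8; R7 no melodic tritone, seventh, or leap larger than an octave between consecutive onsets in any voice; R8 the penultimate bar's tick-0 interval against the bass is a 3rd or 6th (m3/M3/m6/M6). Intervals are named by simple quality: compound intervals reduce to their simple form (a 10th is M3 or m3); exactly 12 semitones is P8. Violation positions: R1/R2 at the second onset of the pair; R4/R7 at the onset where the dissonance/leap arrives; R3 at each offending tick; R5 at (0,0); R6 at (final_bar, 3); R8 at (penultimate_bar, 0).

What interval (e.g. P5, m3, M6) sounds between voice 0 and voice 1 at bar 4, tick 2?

voice 0=G3 voice 1=E4 -> M6

M6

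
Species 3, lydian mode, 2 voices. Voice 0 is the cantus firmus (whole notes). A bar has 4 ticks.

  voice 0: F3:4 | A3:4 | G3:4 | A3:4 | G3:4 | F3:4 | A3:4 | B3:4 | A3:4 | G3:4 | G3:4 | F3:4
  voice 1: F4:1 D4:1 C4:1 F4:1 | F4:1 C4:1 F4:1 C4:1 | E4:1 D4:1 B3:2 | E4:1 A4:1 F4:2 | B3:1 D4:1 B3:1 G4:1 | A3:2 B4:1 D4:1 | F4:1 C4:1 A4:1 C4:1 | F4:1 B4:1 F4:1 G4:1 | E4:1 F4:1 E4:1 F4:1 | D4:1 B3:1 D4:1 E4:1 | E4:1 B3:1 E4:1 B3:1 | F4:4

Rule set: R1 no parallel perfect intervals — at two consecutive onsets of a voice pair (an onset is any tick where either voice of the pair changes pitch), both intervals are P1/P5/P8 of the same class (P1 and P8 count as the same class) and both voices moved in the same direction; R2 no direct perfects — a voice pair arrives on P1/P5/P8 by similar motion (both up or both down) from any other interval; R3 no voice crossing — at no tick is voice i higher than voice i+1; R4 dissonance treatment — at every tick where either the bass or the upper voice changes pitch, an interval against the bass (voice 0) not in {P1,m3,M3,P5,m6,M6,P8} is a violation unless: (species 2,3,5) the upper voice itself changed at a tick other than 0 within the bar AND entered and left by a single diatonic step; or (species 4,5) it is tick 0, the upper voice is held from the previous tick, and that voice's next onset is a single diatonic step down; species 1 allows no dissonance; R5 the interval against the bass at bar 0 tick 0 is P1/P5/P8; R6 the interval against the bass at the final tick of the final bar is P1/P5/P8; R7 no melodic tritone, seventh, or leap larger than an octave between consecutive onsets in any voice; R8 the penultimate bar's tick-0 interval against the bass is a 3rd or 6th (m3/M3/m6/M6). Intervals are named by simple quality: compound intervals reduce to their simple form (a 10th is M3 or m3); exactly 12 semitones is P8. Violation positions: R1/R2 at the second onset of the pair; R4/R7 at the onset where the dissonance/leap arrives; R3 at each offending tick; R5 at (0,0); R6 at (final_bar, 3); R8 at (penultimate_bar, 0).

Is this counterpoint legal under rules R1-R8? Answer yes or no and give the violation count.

bar 0: v0=F3 v1=F4 (P8)
bar 1: v0=A3 v1=F4 (m6)
bar 2: v0=G3 v1=E4 (M6)
bar 3: v0=A3 v1=E4 (P5)
bar 4: v0=G3 v1=B3 (M3)
bar 5: v0=F3 v1=A3 (M3)
bar 6: v0=A3 v1=F4 (m6)
bar 7: v0=B3 v1=F4 (TT)
bar 8: v0=A3 v1=E4 (P5)
bar 9: v0=G3 v1=D4 (P5)
bar 10: v0=G3 v1=E4 (M6)
bar 11: v0=F3 v1=F4 (P8)
  R2 @ bar3.0: G3/B3 M3 -> A3/E4 P5 similar
  R7 @ bar4.0: F4->B3 leap 6st
  R7 @ bar5.0: G4->A3 leap 10st
  R4 @ bar5.2: F3/B4 TT untreated
  R7 @ bar5.2: A3->B4 leap 14st
  R4 @ bar7.0: B3/F4 TT untreated
  R7 @ bar7.1: F4->B4 leap 6st
  R4 @ bar7.2: B3/F4 TT untreated
  R7 @ bar7.2: B4->F4 leap 6st
  R2 @ bar8.0: B3/G4 m6 -> A3/E4 P5 similar
  R2 @ bar9.0: A3/F4 m6 -> G3/D4 P5 similar
  R7 @ bar11.0: B3->F4 leap 6st

No (12 violations)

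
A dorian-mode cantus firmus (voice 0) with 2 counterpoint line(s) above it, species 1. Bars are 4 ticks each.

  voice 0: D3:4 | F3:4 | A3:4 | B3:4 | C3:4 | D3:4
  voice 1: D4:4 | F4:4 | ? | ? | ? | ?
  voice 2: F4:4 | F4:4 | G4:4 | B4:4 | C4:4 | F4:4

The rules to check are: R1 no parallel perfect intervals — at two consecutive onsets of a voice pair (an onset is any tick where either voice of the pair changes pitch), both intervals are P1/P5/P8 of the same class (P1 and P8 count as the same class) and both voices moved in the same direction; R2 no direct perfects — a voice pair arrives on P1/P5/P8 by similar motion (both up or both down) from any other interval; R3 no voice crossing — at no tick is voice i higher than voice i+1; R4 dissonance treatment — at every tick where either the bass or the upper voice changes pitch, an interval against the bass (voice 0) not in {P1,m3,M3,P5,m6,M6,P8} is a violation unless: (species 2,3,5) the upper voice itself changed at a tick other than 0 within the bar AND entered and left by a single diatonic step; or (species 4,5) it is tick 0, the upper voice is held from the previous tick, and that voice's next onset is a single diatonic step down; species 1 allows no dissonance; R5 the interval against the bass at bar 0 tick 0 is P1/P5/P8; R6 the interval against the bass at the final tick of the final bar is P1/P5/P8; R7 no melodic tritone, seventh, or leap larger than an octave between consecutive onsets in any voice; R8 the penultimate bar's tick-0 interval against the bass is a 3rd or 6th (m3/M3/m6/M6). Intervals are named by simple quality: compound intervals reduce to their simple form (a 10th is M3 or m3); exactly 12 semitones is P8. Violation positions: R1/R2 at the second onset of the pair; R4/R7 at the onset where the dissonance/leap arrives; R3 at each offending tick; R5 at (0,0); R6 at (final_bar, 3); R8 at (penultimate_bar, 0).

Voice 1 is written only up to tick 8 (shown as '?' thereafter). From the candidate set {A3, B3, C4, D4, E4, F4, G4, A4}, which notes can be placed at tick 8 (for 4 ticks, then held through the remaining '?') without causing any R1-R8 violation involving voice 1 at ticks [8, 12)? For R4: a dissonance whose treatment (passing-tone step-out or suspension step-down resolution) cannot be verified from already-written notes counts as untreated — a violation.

A3: legal
B3: violates R4,R7
C4: legal
D4: violates R4
E4: legal
F4: legal
G4: violates R1,R4
A4: violates R1,R3

{A3, C4, E4, F4}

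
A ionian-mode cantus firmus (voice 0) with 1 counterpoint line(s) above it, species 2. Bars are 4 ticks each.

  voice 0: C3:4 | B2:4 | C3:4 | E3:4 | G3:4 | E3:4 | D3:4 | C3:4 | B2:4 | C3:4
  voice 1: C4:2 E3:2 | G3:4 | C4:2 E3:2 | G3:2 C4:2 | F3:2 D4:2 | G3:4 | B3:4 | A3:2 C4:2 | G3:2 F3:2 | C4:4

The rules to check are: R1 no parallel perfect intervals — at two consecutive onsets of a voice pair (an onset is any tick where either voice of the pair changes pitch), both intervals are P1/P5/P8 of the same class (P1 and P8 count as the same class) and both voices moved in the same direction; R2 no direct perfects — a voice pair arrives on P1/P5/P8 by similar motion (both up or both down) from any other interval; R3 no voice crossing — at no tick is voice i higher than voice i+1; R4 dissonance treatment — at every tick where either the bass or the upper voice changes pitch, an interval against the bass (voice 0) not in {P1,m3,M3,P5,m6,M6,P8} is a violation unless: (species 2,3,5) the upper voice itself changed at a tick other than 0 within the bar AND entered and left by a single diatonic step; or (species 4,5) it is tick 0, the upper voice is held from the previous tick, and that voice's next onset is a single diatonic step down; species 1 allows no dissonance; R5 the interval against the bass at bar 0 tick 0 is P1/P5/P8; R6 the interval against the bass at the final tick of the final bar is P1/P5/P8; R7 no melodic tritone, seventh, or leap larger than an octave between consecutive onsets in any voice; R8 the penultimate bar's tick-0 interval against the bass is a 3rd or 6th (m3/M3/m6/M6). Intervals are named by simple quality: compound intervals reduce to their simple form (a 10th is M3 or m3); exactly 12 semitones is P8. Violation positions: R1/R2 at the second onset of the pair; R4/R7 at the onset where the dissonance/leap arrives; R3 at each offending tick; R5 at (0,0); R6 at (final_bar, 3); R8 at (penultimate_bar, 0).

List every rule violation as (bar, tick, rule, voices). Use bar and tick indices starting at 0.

(2, 0, R2, (0, 1))
(4, 0, R3, (0, 1))
(4, 0, R4, (0, 1))
(4, 1, R3, (0, 1))
(8, 2, R4, (0, 1))
(9, 0, R2, (0, 1))

bar 0: v0=C3 v1=C4 downbeat P8
bar 1: v0=B2 v1=G3 downbeat m6
bar 2: v0=C3 v1=C4 downbeat P8
bar 3: v0=E3 v1=G3 downbeat m3
bar 4: v0=G3 v1=F3 downbeat M2
bar 5: v0=E3 v1=G3 downbeat m3
bar 6: v0=D3 v1=B3 downbeat M6
bar 7: v0=C3 v1=A3 downbeat M6
bar 8: v0=B2 v1=G3 downbeat m6
bar 9: v0=C3 v1=C4 downbeat P8
  -> R2 @ bar 2 tick 0 v(0, 1): B2/G3 m6 -> C3/C4 P8 similar
  -> R3 @ bar 4 tick 0 v(0, 1): G3 above F3
  -> R4 @ bar 4 tick 0 v(0, 1): G3/F3 M2 untreated
  -> R3 @ bar 4 tick 1 v(0, 1): G3 above F3
  -> R4 @ bar 8 tick 2 v(0, 1): B2/F3 TT untreated
  -> R2 @ bar 9 tick 0 v(0, 1): B2/F3 TT -> C3/C4 P8 similar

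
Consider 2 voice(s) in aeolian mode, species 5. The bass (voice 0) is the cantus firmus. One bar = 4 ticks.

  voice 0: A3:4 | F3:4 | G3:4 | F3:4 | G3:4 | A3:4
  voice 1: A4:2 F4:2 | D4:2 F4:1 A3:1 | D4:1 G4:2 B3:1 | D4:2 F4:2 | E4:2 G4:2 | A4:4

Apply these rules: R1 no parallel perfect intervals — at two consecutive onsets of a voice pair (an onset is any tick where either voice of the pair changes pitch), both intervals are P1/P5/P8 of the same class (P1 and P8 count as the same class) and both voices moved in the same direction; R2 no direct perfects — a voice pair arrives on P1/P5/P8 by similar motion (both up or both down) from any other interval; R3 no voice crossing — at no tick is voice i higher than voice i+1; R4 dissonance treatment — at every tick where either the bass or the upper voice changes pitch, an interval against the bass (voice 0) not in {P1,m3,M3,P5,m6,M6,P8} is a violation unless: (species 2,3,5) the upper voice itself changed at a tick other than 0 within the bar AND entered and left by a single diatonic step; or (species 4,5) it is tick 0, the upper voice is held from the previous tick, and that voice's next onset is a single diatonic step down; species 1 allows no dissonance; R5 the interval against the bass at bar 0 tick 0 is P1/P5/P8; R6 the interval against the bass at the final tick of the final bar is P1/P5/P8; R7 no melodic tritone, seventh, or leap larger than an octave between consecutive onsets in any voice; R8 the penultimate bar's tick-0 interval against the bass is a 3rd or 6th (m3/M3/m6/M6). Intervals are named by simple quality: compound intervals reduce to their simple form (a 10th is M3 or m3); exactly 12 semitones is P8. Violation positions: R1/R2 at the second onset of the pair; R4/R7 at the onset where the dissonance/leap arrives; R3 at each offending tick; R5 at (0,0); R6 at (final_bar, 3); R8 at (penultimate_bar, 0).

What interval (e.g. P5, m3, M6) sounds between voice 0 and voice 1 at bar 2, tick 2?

P8

voice 0=G3 voice 1=G4 -> P8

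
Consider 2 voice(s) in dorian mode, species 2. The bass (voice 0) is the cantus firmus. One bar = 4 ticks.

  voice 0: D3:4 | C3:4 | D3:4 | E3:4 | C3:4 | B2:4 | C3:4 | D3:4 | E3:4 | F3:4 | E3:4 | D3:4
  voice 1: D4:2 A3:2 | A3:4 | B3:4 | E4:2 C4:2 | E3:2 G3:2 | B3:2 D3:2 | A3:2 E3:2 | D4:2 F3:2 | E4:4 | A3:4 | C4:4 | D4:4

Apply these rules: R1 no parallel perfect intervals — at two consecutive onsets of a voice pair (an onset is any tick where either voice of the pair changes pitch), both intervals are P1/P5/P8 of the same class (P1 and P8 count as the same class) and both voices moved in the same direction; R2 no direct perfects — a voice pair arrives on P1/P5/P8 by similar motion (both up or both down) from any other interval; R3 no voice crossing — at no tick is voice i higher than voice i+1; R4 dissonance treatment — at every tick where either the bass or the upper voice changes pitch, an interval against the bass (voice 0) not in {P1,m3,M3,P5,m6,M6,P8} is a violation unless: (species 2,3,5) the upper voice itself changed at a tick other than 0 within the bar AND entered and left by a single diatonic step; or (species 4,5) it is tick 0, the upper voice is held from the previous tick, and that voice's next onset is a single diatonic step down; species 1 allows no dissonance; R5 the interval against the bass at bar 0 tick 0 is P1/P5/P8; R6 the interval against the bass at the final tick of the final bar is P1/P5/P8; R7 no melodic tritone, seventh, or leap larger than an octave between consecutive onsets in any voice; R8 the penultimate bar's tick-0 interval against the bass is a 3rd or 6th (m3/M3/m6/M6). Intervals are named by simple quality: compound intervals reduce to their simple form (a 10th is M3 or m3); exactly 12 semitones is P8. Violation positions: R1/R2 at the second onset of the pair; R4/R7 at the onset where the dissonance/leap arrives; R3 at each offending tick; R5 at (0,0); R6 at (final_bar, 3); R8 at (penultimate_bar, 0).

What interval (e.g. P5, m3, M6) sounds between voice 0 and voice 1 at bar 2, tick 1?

M6

voice 0=D3 voice 1=B3 -> M6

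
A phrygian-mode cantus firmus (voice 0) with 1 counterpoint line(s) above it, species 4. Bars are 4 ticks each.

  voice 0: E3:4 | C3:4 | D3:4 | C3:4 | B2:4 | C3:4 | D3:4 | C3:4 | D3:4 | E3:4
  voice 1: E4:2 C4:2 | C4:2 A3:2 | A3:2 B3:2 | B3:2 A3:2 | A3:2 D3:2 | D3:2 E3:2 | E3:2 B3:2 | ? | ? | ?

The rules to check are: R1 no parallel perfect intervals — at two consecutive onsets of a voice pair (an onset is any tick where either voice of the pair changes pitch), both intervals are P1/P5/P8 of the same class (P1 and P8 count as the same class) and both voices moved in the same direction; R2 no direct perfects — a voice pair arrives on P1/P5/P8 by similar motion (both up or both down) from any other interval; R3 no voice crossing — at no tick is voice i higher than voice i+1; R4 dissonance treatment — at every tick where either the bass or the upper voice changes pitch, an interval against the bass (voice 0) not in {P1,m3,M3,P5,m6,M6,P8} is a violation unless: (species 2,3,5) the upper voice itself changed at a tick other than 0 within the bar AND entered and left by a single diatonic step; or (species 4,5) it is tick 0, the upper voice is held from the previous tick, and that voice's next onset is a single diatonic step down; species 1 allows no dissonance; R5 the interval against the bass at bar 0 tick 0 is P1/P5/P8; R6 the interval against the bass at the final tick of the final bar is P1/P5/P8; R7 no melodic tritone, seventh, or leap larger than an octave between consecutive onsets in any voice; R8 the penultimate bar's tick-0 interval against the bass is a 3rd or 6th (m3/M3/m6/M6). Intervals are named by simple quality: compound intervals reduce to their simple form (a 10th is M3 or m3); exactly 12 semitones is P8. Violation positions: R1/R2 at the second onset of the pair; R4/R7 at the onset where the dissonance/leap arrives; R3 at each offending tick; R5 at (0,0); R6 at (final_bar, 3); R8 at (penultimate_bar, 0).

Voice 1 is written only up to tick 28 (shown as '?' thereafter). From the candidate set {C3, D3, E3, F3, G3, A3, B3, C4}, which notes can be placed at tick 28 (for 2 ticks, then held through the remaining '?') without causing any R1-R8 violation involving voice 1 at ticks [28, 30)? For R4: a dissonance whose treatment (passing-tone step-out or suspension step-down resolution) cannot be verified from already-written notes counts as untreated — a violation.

{A3, C4, E3}

C3: violates R2,R7
D3: violates R4
E3: legal
F3: violates R4,R7
G3: violates R2
A3: legal
B3: violates R4
C4: legal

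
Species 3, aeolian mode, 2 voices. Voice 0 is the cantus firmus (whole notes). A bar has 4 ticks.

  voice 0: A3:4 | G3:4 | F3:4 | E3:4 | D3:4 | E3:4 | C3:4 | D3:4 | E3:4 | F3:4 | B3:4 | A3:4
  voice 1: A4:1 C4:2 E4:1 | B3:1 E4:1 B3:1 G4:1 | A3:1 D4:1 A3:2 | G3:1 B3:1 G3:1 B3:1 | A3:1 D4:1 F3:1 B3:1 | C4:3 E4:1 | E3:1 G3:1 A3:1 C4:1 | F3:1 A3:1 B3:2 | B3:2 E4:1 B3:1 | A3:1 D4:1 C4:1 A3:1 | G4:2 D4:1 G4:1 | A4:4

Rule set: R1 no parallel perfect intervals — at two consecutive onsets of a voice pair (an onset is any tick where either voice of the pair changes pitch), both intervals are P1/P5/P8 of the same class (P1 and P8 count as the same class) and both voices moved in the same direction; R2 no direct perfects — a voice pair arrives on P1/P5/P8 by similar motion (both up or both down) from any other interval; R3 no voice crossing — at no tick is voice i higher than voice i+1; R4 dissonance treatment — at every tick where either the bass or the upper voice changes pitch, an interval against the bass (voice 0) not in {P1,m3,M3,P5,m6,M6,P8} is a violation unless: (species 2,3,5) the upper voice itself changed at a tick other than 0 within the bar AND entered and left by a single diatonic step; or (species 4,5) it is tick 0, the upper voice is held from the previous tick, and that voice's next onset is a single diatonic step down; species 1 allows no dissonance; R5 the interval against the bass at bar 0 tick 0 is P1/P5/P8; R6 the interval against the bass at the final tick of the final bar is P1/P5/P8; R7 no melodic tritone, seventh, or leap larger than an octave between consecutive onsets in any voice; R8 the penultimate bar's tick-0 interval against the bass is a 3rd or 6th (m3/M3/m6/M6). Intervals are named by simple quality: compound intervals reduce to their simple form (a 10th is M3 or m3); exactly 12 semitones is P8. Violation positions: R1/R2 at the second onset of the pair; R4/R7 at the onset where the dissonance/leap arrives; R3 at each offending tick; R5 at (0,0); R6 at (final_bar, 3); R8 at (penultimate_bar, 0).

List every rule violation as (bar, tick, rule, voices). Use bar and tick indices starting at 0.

bar 0: v0=A3 v1=A4 downbeat P8
bar 1: v0=G3 v1=B3 downbeat M3
bar 2: v0=F3 v1=A3 downbeat M3
bar 3: v0=E3 v1=G3 downbeat m3
bar 4: v0=D3 v1=A3 downbeat P5
bar 5: v0=E3 v1=C4 downbeat m6
bar 6: v0=C3 v1=E3 downbeat M3
bar 7: v0=D3 v1=F3 downbeat m3
bar 8: v0=E3 v1=B3 downbeat P5
bar 9: v0=F3 v1=A3 downbeat M3
bar 10: v0=B3 v1=G4 downbeat m6
bar 11: v0=A3 v1=A4 downbeat P8
  -> R7 @ bar 2 tick 0 v(1,): G4->A3 leap 10st
  -> R1 @ bar 4 tick 0 v(0, 1): E3/B3 P5 -> D3/A3 P5 similar
  -> R7 @ bar 4 tick 3 v(1,): F3->B3 leap 6st
  -> R7 @ bar 10 tick 0 v(0,): F3->B3 leap 6st
  -> R7 @ bar 10 tick 0 v(1,): A3->G4 leap 10st

(2, 0, R7, (1,))
(4, 0, R1, (0, 1))
(4, 3, R7, (1,))
(10, 0, R7, (0,))
(10, 0, R7, (1,))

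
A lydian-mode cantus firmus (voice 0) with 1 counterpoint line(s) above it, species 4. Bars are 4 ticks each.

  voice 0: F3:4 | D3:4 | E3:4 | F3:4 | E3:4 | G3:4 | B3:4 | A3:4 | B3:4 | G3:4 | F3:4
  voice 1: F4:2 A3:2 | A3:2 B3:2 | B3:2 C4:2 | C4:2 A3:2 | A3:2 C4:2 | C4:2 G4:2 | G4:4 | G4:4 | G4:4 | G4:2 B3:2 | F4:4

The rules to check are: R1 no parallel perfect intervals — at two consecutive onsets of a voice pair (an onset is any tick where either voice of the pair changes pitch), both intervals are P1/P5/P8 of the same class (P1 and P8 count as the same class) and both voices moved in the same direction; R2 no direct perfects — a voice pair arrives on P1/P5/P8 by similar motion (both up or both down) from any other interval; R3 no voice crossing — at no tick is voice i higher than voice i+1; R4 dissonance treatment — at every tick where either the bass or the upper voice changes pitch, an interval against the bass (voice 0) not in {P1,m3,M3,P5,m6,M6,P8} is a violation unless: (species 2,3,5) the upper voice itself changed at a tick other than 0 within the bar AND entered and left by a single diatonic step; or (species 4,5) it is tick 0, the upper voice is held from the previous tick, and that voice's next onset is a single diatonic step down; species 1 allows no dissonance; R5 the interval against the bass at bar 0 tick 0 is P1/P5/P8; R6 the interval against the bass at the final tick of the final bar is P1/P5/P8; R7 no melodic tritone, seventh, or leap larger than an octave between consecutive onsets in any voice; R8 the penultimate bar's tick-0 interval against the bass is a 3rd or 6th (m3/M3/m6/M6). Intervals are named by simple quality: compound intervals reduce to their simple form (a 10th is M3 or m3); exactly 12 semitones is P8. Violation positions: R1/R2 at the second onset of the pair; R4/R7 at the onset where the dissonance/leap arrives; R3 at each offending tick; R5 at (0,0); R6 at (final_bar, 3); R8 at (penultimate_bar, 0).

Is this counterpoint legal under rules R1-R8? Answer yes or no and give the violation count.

No (5 violations)

bar 0: v0=F3 v1=F4 (P8)
bar 1: v0=D3 v1=A3 (P5)
bar 2: v0=E3 v1=B3 (P5)
bar 3: v0=F3 v1=C4 (P5)
bar 4: v0=E3 v1=A3 (P4)
bar 5: v0=G3 v1=C4 (P4)
bar 6: v0=B3 v1=G4 (m6)
bar 7: v0=A3 v1=G4 (m7)
bar 8: v0=B3 v1=G4 (m6)
bar 9: v0=G3 v1=G4 (P8)
bar 10: v0=F3 v1=F4 (P8)
  R4 @ bar4.0: E3/A3 P4 untreated
  R4 @ bar5.0: G3/C4 P4 untreated
  R4 @ bar7.0: A3/G4 m7 untreated
  R8 @ bar9.0: penult P8 not 3rd/6th
  R7 @ bar10.0: B3->F4 leap 6st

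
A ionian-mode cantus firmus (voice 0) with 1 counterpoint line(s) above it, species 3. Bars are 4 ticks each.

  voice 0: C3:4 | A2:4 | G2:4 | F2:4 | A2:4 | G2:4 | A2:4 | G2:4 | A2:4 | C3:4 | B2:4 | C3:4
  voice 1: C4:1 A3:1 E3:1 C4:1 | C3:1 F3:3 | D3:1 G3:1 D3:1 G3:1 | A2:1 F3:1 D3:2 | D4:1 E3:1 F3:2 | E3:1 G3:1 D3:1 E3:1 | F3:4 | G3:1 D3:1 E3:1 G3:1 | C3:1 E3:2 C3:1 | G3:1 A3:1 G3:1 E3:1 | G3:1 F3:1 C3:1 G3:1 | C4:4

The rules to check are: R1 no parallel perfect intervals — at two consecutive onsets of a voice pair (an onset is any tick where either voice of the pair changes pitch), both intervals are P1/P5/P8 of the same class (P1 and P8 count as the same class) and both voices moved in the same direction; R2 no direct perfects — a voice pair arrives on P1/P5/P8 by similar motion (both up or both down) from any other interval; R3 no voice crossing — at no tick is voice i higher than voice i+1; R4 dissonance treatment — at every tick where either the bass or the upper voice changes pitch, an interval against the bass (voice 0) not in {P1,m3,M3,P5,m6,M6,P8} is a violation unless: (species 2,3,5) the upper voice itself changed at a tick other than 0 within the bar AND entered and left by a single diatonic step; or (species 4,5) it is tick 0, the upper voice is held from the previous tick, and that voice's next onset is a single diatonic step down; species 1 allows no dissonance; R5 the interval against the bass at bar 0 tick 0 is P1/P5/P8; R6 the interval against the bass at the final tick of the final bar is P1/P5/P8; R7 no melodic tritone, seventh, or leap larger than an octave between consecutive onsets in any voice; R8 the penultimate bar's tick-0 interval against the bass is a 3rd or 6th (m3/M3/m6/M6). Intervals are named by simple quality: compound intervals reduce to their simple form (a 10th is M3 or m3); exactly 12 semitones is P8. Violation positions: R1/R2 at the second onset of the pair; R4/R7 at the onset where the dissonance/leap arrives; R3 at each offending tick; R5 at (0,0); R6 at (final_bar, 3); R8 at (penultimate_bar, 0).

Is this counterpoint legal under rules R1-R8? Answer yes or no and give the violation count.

No (8 violations)

bar 0: v0=C3 v1=C4 (P8)
bar 1: v0=A2 v1=C3 (m3)
bar 2: v0=G2 v1=D3 (P5)
bar 3: v0=F2 v1=A2 (M3)
bar 4: v0=A2 v1=D4 (P4)
bar 5: v0=G2 v1=E3 (M6)
bar 6: v0=A2 v1=F3 (m6)
bar 7: v0=G2 v1=G3 (P8)
bar 8: v0=A2 v1=C3 (m3)
bar 9: v0=C3 v1=G3 (P5)
bar 10: v0=B2 v1=G3 (m6)
bar 11: v0=C3 v1=C4 (P8)
  R2 @ bar2.0: A2/F3 m6 -> G2/D3 P5 similar
  R7 @ bar3.0: G3->A2 leap 10st
  R4 @ bar4.0: A2/D4 P4 untreated
  R7 @ bar4.1: D4->E3 leap 10st
  R2 @ bar9.0: A2/C3 m3 -> C3/G3 P5 similar
  R4 @ bar10.1: B2/F3 TT untreated
  R4 @ bar10.2: B2/C3 m2 untreated
  R2 @ bar11.0: B2/G3 m6 -> C3/C4 P8 similar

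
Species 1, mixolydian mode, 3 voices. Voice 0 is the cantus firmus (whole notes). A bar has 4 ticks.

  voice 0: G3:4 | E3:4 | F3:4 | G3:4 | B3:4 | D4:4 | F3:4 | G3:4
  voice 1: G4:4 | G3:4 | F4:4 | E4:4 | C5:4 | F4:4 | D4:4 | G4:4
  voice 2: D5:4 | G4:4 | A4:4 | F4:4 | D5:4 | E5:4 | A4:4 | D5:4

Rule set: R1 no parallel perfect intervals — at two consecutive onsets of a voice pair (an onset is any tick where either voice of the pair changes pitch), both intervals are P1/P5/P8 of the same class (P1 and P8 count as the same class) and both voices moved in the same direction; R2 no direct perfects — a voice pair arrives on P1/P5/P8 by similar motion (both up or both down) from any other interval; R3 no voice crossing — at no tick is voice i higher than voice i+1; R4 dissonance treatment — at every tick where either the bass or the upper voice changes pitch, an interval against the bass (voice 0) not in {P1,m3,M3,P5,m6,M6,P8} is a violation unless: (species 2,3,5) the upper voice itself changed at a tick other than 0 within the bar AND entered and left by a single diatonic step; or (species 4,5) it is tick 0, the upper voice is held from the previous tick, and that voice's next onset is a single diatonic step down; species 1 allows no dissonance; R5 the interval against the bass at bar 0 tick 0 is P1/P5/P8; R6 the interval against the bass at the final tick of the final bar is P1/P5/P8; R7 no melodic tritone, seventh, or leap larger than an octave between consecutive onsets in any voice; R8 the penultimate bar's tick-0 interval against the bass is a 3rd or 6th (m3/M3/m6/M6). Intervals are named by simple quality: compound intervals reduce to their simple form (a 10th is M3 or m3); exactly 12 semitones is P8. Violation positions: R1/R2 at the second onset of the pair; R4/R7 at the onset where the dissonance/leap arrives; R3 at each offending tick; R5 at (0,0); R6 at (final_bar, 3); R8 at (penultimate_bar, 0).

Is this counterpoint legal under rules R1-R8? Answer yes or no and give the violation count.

No (10 violations)

bar 0: v0=G3 v1=G4 v2=D5 (P5)
bar 1: v0=E3 v1=G3 v2=G4 (m3)
bar 2: v0=F3 v1=F4 v2=A4 (M3)
bar 3: v0=G3 v1=E4 v2=F4 (m7)
bar 4: v0=B3 v1=C5 v2=D5 (m3)
bar 5: v0=D4 v1=F4 v2=E5 (M2)
bar 6: v0=F3 v1=D4 v2=A4 (M3)
bar 7: v0=G3 v1=G4 v2=D5 (P5)
  R2 @ bar1.0: G4/D5 P5 -> G3/G4 P8 similar
  R2 @ bar2.0: E3/G3 m3 -> F3/F4 P8 similar
  R7 @ bar2.0: G3->F4 leap 10st
  R4 @ bar3.0: G3/F4 m7 untreated
  R4 @ bar4.0: B3/C5 m2 untreated
  R4 @ bar5.0: D4/E5 M2 untreated
  R2 @ bar6.0: F4/E5 M7 -> D4/A4 P5 similar
  R1 @ bar7.0: D4/A4 P5 -> G4/D5 P5 similar
  R2 @ bar7.0: F3/D4 M6 -> G3/G4 P8 similar
  R2 @ bar7.0: F3/A4 M3 -> G3/D5 P5 similar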